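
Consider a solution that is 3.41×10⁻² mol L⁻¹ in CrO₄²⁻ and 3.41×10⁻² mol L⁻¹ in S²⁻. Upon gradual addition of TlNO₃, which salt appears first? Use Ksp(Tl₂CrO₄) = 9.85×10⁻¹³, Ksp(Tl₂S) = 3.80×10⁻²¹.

Precipitation of each salt begins when its ion product equals Ksp.
For Tl₂CrO₄: [Tl⁺] = (Ksp/[CrO₄²⁻])^(1/2) = 5.37×10⁻⁶ mol L⁻¹
For Tl₂S: [Tl⁺] = (Ksp/[S²⁻])^(1/2) = 3.34×10⁻¹⁰ mol L⁻¹
Since Tl₂S needs less Tl⁺ to reach saturation, it precipitates first.

Tl₂S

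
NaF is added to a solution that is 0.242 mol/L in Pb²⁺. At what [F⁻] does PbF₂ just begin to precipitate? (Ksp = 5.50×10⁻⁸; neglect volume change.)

4.77×10⁻⁴ M

The threshold for precipitation is Q = Ksp.
PbF₂(s) ⇌ Pb²⁺(aq) + 2 F⁻(aq)
Ksp = [Pb²⁺][F⁻]^2 = [F⁻]^2(0.242)
[F⁻]^2 = 5.50×10⁻⁸ / (0.242) = 2.27×10⁻⁷
[F⁻] = 4.77×10⁻⁴ mol/L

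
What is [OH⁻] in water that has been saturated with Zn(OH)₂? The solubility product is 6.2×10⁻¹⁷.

5.0×10⁻⁶ M

Zn(OH)₂(s) ⇌ Zn²⁺(aq) + 2 OH⁻(aq)
If s mol/L of Zn(OH)₂ dissolves, [Zn²⁺] = s and [OH⁻] = 2s.
Ksp = [Zn²⁺][OH⁻]^2 = s · (2s)^2 = 4s^3 = 6.2×10⁻¹⁷
s = 2.5×10⁻⁶ M
[OH⁻] = 2s = 5.0×10⁻⁶ M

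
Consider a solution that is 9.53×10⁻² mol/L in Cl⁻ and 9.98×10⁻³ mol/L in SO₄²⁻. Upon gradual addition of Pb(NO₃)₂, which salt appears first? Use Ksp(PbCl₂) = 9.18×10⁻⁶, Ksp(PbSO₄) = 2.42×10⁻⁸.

PbSO₄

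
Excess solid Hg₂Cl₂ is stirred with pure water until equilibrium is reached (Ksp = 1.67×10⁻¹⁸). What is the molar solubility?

Hg₂Cl₂(s) ⇌ Hg₂²⁺(aq) + 2 Cl⁻(aq)
Call the molar solubility s, so that [Hg₂²⁺] = s and [Cl⁻] = 2s.
Ksp = [Hg₂²⁺][Cl⁻]^2 = s · (2s)^2 = 4s^3
4s^3 = 1.67×10⁻¹⁸  ⇒  s^3 = 4.18×10⁻¹⁹
s = (4.18×10⁻¹⁹)^(1/3) = 7.47×10⁻⁷ mol/L

7.47×10⁻⁷ M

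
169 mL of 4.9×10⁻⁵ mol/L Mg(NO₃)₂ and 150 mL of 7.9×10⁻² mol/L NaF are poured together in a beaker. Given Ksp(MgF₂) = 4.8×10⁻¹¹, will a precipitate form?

Yes

Total volume after mixing = 169 + 150 = 319 mL.
[Mg²⁺] = (4.9×10⁻⁵)(169)/319 = 2.6×10⁻⁵ mol/L
[F⁻] = (7.9×10⁻²)(150)/319 = 3.7×10⁻² mol/L
Q = [Mg²⁺][F⁻]^2 = 3.6×10⁻⁸
Because Q > Ksp (3.6×10⁻⁸ vs 4.8×10⁻¹¹), a precipitate of MgF₂ forms.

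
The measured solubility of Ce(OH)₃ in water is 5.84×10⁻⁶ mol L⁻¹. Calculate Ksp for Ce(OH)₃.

Ksp = 3.14×10⁻²⁰

Ce(OH)₃(s) ⇌ Ce³⁺(aq) + 3 OH⁻(aq)
Call the molar solubility s, so that [Ce³⁺] = s and [OH⁻] = 3s.
Ksp = [Ce³⁺][OH⁻]^3 = s · (3s)^3 = 27s^4
Ksp = 27 × (5.84×10⁻⁶)^4 = 3.14×10⁻²⁰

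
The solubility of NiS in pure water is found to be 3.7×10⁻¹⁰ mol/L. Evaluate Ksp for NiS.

NiS(s) ⇌ Ni²⁺(aq) + S²⁻(aq)
If s mol/L of NiS dissolves, [Ni²⁺] = s and [S²⁻] = s.
Ksp = [Ni²⁺][S²⁻] = s · s = s^2
Ksp = (3.7×10⁻¹⁰)^2 = 1.4×10⁻¹⁹

Ksp = 1.4×10⁻¹⁹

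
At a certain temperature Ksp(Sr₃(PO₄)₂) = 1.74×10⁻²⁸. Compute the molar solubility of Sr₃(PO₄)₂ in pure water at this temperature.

1.10×10⁻⁶ M

Sr₃(PO₄)₂(s) ⇌ 3 Sr²⁺(aq) + 2 PO₄³⁻(aq)
If s mol/L of Sr₃(PO₄)₂ dissolves, [Sr²⁺] = 3s and [PO₄³⁻] = 2s.
Ksp = [Sr²⁺]^3[PO₄³⁻]^2 = (3s)^3 · (2s)^2 = 108s^5
108s^5 = 1.74×10⁻²⁸  ⇒  s^5 = 1.61×10⁻³⁰
s = (1.61×10⁻³⁰)^(1/5) = 1.10×10⁻⁶ mol/L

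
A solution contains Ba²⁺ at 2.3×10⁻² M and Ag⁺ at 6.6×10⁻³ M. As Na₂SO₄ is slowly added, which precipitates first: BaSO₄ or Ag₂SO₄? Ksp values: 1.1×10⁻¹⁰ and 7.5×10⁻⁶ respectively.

The threshold for precipitation is Q = Ksp.
For BaSO₄: [SO₄²⁻] = (Ksp/[Ba²⁺]) = 4.8×10⁻⁹ M
For Ag₂SO₄: [SO₄²⁻] = (Ksp/[Ag⁺]^2) = 0.17 M
BaSO₄ requires the lower [SO₄²⁻], so it precipitates first.

BaSO₄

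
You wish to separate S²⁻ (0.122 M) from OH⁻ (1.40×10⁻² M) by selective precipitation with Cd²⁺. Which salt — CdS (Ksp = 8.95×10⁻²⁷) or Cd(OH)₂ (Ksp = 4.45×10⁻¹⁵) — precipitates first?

CdS

A salt starts to precipitate once the ion product Q reaches its Ksp.
For CdS: [Cd²⁺] = (Ksp/[S²⁻]) = 7.34×10⁻²⁶ M
For Cd(OH)₂: [Cd²⁺] = (Ksp/[OH⁻]^2) = 2.27×10⁻¹¹ M
The smaller threshold [Cd²⁺] is reached first, so CdS precipitates first.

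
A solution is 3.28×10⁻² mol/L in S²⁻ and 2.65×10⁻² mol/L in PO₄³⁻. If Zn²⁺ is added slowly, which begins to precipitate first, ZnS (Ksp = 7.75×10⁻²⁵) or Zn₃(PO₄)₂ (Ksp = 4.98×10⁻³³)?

ZnS

A salt starts to precipitate once the ion product Q reaches its Ksp.
For ZnS: [Zn²⁺] = (Ksp/[S²⁻]) = 2.36×10⁻²³ mol/L
For Zn₃(PO₄)₂: [Zn²⁺] = (Ksp/[PO₄³⁻]^2)^(1/3) = 1.92×10⁻¹⁰ mol/L
Since ZnS needs less Zn²⁺ to reach saturation, it precipitates first.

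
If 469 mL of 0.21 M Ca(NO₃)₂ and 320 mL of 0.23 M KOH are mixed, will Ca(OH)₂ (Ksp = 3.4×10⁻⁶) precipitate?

Yes

After mixing, V = 469 mL + 320 mL = 789 mL.
[Ca²⁺] = (0.21)(469)/789 = 0.12 M
[OH⁻] = (0.23)(320)/789 = 9.3×10⁻² M
Q = [Ca²⁺][OH⁻]^2 = 1.1×10⁻³
Since Q (1.1×10⁻³) exceeds Ksp (3.4×10⁻⁶), Ca(OH)₂ will precipitate.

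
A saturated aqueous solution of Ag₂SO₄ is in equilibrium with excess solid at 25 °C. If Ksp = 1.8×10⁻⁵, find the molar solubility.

1.7×10⁻² M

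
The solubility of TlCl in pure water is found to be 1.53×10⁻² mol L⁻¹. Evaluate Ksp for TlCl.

TlCl(s) ⇌ Tl⁺(aq) + Cl⁻(aq)
Let s be the molar solubility. Then [Tl⁺] = s and [Cl⁻] = s.
Ksp = [Tl⁺][Cl⁻] = s · s = s^2
Ksp = (1.53×10⁻²)^2 = 2.34×10⁻⁴

Ksp = 2.34×10⁻⁴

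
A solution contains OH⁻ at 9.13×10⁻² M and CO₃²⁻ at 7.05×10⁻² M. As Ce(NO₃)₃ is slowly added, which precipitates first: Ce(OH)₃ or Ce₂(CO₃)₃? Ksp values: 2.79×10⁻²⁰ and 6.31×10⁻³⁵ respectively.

Ce(OH)₃

Each salt precipitates once Q = Ksp for that salt.
For Ce(OH)₃: [Ce³⁺] = (Ksp/[OH⁻]^3) = 3.67×10⁻¹⁷ M
For Ce₂(CO₃)₃: [Ce³⁺] = (Ksp/[CO₃²⁻]^3)^(1/2) = 4.24×10⁻¹⁶ M
Ce(OH)₃ requires the lower [Ce³⁺], so it precipitates first.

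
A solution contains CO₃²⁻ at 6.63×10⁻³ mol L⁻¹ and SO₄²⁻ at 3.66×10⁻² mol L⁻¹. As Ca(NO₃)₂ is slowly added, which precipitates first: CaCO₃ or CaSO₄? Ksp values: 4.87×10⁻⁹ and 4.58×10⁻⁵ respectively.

CaCO₃

Precipitation begins when Q = Ksp.
For CaCO₃: [Ca²⁺] = (Ksp/[CO₃²⁻]) = 7.35×10⁻⁷ mol L⁻¹
For CaSO₄: [Ca²⁺] = (Ksp/[SO₄²⁻]) = 1.25×10⁻³ mol L⁻¹
CaCO₃ requires the lower [Ca²⁺], so it precipitates first.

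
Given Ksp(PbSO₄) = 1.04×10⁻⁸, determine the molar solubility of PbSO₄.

PbSO₄(s) ⇌ Pb²⁺(aq) + SO₄²⁻(aq)
With molar solubility s: [Pb²⁺] = s, [SO₄²⁻] = s.
Ksp = [Pb²⁺][SO₄²⁻] = s · s = s^2
s^2 = 1.04×10⁻⁸
Taking the 2nd root, s = 1.02×10⁻⁴ M.

1.02×10⁻⁴ M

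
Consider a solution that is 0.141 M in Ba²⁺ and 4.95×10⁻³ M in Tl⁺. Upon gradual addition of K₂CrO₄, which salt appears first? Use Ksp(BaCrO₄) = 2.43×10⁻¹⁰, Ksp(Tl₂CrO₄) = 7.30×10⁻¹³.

Precipitation begins when Q = Ksp.
For BaCrO₄: [CrO₄²⁻] = (Ksp/[Ba²⁺]) = 1.72×10⁻⁹ M
For Tl₂CrO₄: [CrO₄²⁻] = (Ksp/[Tl⁺]^2) = 2.98×10⁻⁸ M
Since BaCrO₄ needs less CrO₄²⁻ to reach saturation, it precipitates first.

BaCrO₄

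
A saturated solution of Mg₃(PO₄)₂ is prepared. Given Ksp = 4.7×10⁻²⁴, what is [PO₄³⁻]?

1.7×10⁻⁵ M

Mg₃(PO₄)₂(s) ⇌ 3 Mg²⁺(aq) + 2 PO₄³⁻(aq)
If s mol/L of Mg₃(PO₄)₂ dissolves, [Mg²⁺] = 3s and [PO₄³⁻] = 2s.
Ksp = [Mg²⁺]^3[PO₄³⁻]^2 = (3s)^3 · (2s)^2 = 108s^5 = 4.7×10⁻²⁴
s = 8.5×10⁻⁶ M
[PO₄³⁻] = 2s = 1.7×10⁻⁵ M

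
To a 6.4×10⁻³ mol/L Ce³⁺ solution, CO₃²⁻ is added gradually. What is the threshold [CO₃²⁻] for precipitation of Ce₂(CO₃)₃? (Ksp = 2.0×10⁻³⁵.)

Precipitation of each salt begins when its ion product equals Ksp.
Ce₂(CO₃)₃(s) ⇌ 2 Ce³⁺(aq) + 3 CO₃²⁻(aq)
Ksp = [Ce³⁺]^2[CO₃²⁻]^3 = [CO₃²⁻]^3(6.4×10⁻³)^2
[CO₃²⁻]^3 = 2.0×10⁻³⁵ / (6.4×10⁻³)^2 = 4.9×10⁻³¹
[CO₃²⁻] = 7.9×10⁻¹¹ mol/L

7.9×10⁻¹¹ M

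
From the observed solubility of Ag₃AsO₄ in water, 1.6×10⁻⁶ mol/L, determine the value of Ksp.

Ksp = 1.8×10⁻²²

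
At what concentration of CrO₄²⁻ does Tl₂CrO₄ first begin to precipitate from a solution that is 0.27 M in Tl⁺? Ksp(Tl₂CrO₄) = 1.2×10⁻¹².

The threshold for precipitation is Q = Ksp.
Tl₂CrO₄(s) ⇌ 2 Tl⁺(aq) + CrO₄²⁻(aq)
Ksp = [Tl⁺]^2[CrO₄²⁻] = [CrO₄²⁻](0.27)^2
[CrO₄²⁻] = 1.2×10⁻¹² / (0.27)^2 = 1.6×10⁻¹¹
[CrO₄²⁻] = 1.6×10⁻¹¹ M

1.6×10⁻¹¹ M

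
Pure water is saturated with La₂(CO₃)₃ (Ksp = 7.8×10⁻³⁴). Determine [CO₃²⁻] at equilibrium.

2.8×10⁻⁷ M

La₂(CO₃)₃(s) ⇌ 2 La³⁺(aq) + 3 CO₃²⁻(aq)
With molar solubility s: [La³⁺] = 2s, [CO₃²⁻] = 3s.
Ksp = [La³⁺]^2[CO₃²⁻]^3 = (2s)^2 · (3s)^3 = 108s^5 = 7.8×10⁻³⁴
s = 9.4×10⁻⁸ mol/L
[CO₃²⁻] = 3s = 2.8×10⁻⁷ mol/L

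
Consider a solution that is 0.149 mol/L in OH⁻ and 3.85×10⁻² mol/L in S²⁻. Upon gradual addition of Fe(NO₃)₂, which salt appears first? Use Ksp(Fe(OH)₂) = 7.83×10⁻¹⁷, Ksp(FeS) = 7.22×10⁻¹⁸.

The threshold for precipitation is Q = Ksp.
For Fe(OH)₂: [Fe²⁺] = (Ksp/[OH⁻]^2) = 3.53×10⁻¹⁵ mol/L
For FeS: [Fe²⁺] = (Ksp/[S²⁻]) = 1.88×10⁻¹⁶ mol/L
FeS requires the lower [Fe²⁺], so it precipitates first.

FeS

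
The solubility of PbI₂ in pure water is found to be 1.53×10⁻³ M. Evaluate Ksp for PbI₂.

PbI₂(s) ⇌ Pb²⁺(aq) + 2 I⁻(aq)
With molar solubility s: [Pb²⁺] = s, [I⁻] = 2s.
Ksp = [Pb²⁺][I⁻]^2 = s · (2s)^2 = 4s^3
Ksp = 4 × (1.53×10⁻³)^3 = 1.43×10⁻⁸

Ksp = 1.43×10⁻⁸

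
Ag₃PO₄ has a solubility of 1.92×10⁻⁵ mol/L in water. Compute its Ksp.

Ksp = 3.67×10⁻¹⁸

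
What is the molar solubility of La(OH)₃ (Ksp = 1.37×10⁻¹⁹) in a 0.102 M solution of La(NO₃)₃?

3.68×10⁻⁷ M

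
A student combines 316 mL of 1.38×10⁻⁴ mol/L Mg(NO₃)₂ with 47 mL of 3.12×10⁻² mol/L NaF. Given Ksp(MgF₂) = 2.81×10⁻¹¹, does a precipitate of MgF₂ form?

The combined volume is 363 mL.
[Mg²⁺] = (1.38×10⁻⁴)(316)/363 = 1.20×10⁻⁴ mol/L
[F⁻] = (3.12×10⁻²)(47)/363 = 4.04×10⁻³ mol/L
Q = [Mg²⁺][F⁻]^2 = 1.96×10⁻⁹
Since Q (1.96×10⁻⁹) exceeds Ksp (2.81×10⁻¹¹), MgF₂ will precipitate.

Yes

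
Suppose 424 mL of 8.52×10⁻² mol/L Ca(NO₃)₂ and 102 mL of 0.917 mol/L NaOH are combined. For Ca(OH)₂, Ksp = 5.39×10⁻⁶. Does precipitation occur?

After mixing, V = 424 mL + 102 mL = 526 mL.
[Ca²⁺] = (8.52×10⁻²)(424)/526 = 6.87×10⁻² mol/L
[OH⁻] = (0.917)(102)/526 = 0.178 mol/L
Q = [Ca²⁺][OH⁻]^2 = 2.17×10⁻³
Because Q > Ksp (2.17×10⁻³ vs 5.39×10⁻⁶), a precipitate of Ca(OH)₂ forms.

Yes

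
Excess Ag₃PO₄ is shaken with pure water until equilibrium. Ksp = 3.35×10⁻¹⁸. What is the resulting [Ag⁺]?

Ag₃PO₄(s) ⇌ 3 Ag⁺(aq) + PO₄³⁻(aq)
Let s be the molar solubility. Then [Ag⁺] = 3s and [PO₄³⁻] = s.
Ksp = [Ag⁺]^3[PO₄³⁻] = (3s)^3 · s = 27s^4 = 3.35×10⁻¹⁸
s = 1.88×10⁻⁵ mol L⁻¹
[Ag⁺] = 3s = 5.63×10⁻⁵ mol L⁻¹

5.63×10⁻⁵ M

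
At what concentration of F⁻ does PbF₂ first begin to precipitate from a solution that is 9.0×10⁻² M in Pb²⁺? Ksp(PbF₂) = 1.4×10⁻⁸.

3.9×10⁻⁴ M

Each salt precipitates once Q = Ksp for that salt.
PbF₂(s) ⇌ Pb²⁺(aq) + 2 F⁻(aq)
Ksp = [Pb²⁺][F⁻]^2 = [F⁻]^2(9.0×10⁻²)
[F⁻]^2 = 1.4×10⁻⁸ / (9.0×10⁻²) = 1.6×10⁻⁷
[F⁻] = 3.9×10⁻⁴ M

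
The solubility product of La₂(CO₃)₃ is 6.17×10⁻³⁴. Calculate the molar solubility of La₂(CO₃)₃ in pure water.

8.94×10⁻⁸ M

La₂(CO₃)₃(s) ⇌ 2 La³⁺(aq) + 3 CO₃²⁻(aq)
Let s be the molar solubility. Then [La³⁺] = 2s and [CO₃²⁻] = 3s.
Ksp = [La³⁺]^2[CO₃²⁻]^3 = (2s)^2 · (3s)^3 = 108s^5
108s^5 = 6.17×10⁻³⁴  ⇒  s^5 = 5.71×10⁻³⁶
Taking the 5th root, s = 8.94×10⁻⁸ M.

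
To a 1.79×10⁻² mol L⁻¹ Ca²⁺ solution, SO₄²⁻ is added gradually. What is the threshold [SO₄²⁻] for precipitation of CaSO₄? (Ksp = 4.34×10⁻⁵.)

Precipitation of each salt begins when its ion product equals Ksp.
CaSO₄(s) ⇌ Ca²⁺(aq) + SO₄²⁻(aq)
Ksp = [Ca²⁺][SO₄²⁻] = [SO₄²⁻](1.79×10⁻²)
[SO₄²⁻] = 4.34×10⁻⁵ / (1.79×10⁻²) = 2.42×10⁻³
[SO₄²⁻] = 2.42×10⁻³ mol L⁻¹

2.42×10⁻³ M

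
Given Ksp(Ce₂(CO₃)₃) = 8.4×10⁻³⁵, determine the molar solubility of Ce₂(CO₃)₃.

Ce₂(CO₃)₃(s) ⇌ 2 Ce³⁺(aq) + 3 CO₃²⁻(aq)
With molar solubility s: [Ce³⁺] = 2s, [CO₃²⁻] = 3s.
Ksp = [Ce³⁺]^2[CO₃²⁻]^3 = (2s)^2 · (3s)^3 = 108s^5
108s^5 = 8.4×10⁻³⁵  ⇒  s^5 = 7.8×10⁻³⁷
Taking the 5th root, s = 6.0×10⁻⁸ M.

6.0×10⁻⁸ M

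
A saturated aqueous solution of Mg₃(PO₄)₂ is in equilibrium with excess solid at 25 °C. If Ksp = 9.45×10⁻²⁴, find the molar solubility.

Mg₃(PO₄)₂(s) ⇌ 3 Mg²⁺(aq) + 2 PO₄³⁻(aq)
If s mol/L of Mg₃(PO₄)₂ dissolves, [Mg²⁺] = 3s and [PO₄³⁻] = 2s.
Ksp = [Mg²⁺]^3[PO₄³⁻]^2 = (3s)^3 · (2s)^2 = 108s^5
108s^5 = 9.45×10⁻²⁴  ⇒  s^5 = 8.75×10⁻²⁶
Taking the 5th root, s = 9.74×10⁻⁶ mol/L.

9.74×10⁻⁶ M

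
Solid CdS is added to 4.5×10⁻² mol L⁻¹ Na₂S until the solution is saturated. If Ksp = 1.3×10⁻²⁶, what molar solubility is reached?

2.9×10⁻²⁵ M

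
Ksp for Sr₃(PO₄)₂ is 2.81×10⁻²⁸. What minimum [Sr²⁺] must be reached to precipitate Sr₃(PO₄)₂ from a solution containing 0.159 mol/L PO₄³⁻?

Each salt precipitates once Q = Ksp for that salt.
Sr₃(PO₄)₂(s) ⇌ 3 Sr²⁺(aq) + 2 PO₄³⁻(aq)
Ksp = [Sr²⁺]^3[PO₄³⁻]^2 = [Sr²⁺]^3(0.159)^2
[Sr²⁺]^3 = 2.81×10⁻²⁸ / (0.159)^2 = 1.11×10⁻²⁶
[Sr²⁺] = 2.23×10⁻⁹ mol/L

2.23×10⁻⁹ M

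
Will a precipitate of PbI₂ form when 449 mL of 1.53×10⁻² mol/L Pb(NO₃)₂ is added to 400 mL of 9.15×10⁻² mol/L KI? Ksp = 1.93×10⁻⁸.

Yes

After mixing, V = 449 mL + 400 mL = 849 mL.
[Pb²⁺] = (1.53×10⁻²)(449)/849 = 8.09×10⁻³ mol/L
[I⁻] = (9.15×10⁻²)(400)/849 = 4.31×10⁻² mol/L
Q = [Pb²⁺][I⁻]^2 = 1.50×10⁻⁵
Because Q > Ksp (1.50×10⁻⁵ vs 1.93×10⁻⁸), a precipitate of PbI₂ forms.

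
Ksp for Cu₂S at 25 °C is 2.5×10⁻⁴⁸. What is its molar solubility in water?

8.5×10⁻¹⁷ M

Cu₂S(s) ⇌ 2 Cu⁺(aq) + S²⁻(aq)
If s mol/L of Cu₂S dissolves, [Cu⁺] = 2s and [S²⁻] = s.
Ksp = [Cu⁺]^2[S²⁻] = (2s)^2 · s = 4s^3
4s^3 = 2.5×10⁻⁴⁸  ⇒  s^3 = 6.3×10⁻⁴⁹
s = (6.3×10⁻⁴⁹)^(1/3) = 8.5×10⁻¹⁷ M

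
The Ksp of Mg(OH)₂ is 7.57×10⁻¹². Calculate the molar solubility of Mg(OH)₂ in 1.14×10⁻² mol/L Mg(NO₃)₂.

Mg(OH)₂(s) ⇌ Mg²⁺(aq) + 2 OH⁻(aq)
The solution already contains Mg²⁺ at 1.14×10⁻² mol/L. Let s be the molar solubility of Mg(OH)₂.
[Mg²⁺] ≈ 1.14×10⁻² mol/L (common ion dominates); [OH⁻] = 2s.
Ksp = [Mg²⁺][OH⁻]^2 = (1.14×10⁻²)(2s)^2
(2s)^2 = 7.57×10⁻¹² / (1.14×10⁻²) = 6.64×10⁻¹⁰
s = 1.29×10⁻⁵ mol/L

1.29×10⁻⁵ M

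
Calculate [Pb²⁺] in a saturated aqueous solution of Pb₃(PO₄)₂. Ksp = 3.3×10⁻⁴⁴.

2.4×10⁻⁹ M

Pb₃(PO₄)₂(s) ⇌ 3 Pb²⁺(aq) + 2 PO₄³⁻(aq)
For each mole of Pb₃(PO₄)₂ that dissolves per liter, [Pb²⁺] = 3s and [PO₄³⁻] = 2s; let s denote this solubility.
Ksp = [Pb²⁺]^3[PO₄³⁻]^2 = (3s)^3 · (2s)^2 = 108s^5 = 3.3×10⁻⁴⁴
s = 7.9×10⁻¹⁰ M
[Pb²⁺] = 3s = 2.4×10⁻⁹ M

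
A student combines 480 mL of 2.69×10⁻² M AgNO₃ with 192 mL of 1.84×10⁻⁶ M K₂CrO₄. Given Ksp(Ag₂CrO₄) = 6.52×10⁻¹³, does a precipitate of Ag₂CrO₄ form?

Yes

After mixing, V = 480 mL + 192 mL = 672 mL.
[Ag⁺] = (2.69×10⁻²)(480)/672 = 1.92×10⁻² M
[CrO₄²⁻] = (1.84×10⁻⁶)(192)/672 = 5.26×10⁻⁷ M
Q = [Ag⁺]^2[CrO₄²⁻] = 1.94×10⁻¹⁰
Q = 1.94×10⁻¹⁰ > Ksp = 6.52×10⁻¹³, so the solution is supersaturated and Ag₂CrO₄ precipitates.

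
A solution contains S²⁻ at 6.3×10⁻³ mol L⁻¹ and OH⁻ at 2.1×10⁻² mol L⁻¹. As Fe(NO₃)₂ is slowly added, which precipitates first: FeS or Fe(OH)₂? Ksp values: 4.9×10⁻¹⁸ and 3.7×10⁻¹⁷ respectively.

A salt starts to precipitate once the ion product Q reaches its Ksp.
For FeS: [Fe²⁺] = (Ksp/[S²⁻]) = 7.8×10⁻¹⁶ mol L⁻¹
For Fe(OH)₂: [Fe²⁺] = (Ksp/[OH⁻]^2) = 8.4×10⁻¹⁴ mol L⁻¹
Since FeS needs less Fe²⁺ to reach saturation, it precipitates first.

FeS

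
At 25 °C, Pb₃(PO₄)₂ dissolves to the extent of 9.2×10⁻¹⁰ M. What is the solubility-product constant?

Ksp = 7.1×10⁻⁴⁴

Pb₃(PO₄)₂(s) ⇌ 3 Pb²⁺(aq) + 2 PO₄³⁻(aq)
If s mol/L of Pb₃(PO₄)₂ dissolves, [Pb²⁺] = 3s and [PO₄³⁻] = 2s.
Ksp = [Pb²⁺]^3[PO₄³⁻]^2 = (3s)^3 · (2s)^2 = 108s^5
Ksp = 108 × (9.2×10⁻¹⁰)^5 = 7.1×10⁻⁴⁴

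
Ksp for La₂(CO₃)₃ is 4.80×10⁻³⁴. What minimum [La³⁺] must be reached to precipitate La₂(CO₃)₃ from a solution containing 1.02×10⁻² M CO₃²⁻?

A salt starts to precipitate once the ion product Q reaches its Ksp.
La₂(CO₃)₃(s) ⇌ 2 La³⁺(aq) + 3 CO₃²⁻(aq)
Ksp = [La³⁺]^2[CO₃²⁻]^3 = [La³⁺]^2(1.02×10⁻²)^3
[La³⁺]^2 = 4.80×10⁻³⁴ / (1.02×10⁻²)^3 = 4.52×10⁻²⁸
[La³⁺] = 2.13×10⁻¹⁴ M

2.13×10⁻¹⁴ M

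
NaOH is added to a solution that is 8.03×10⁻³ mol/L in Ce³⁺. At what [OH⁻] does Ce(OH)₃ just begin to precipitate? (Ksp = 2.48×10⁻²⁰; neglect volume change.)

1.46×10⁻⁶ M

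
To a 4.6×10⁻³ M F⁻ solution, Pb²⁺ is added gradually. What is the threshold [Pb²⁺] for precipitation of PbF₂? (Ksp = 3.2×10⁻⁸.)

A salt starts to precipitate once the ion product Q reaches its Ksp.
PbF₂(s) ⇌ Pb²⁺(aq) + 2 F⁻(aq)
Ksp = [Pb²⁺][F⁻]^2 = [Pb²⁺](4.6×10⁻³)^2
[Pb²⁺] = 3.2×10⁻⁸ / (4.6×10⁻³)^2 = 1.5×10⁻³
[Pb²⁺] = 1.5×10⁻³ M

1.5×10⁻³ M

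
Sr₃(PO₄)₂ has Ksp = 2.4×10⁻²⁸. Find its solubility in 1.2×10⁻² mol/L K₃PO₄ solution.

4.0×10⁻⁹ M

Sr₃(PO₄)₂(s) ⇌ 3 Sr²⁺(aq) + 2 PO₄³⁻(aq)
With PO₄³⁻ already at 1.2×10⁻² mol/L and s small, take [PO₄³⁻] ≈ 1.2×10⁻² mol/L and [Sr²⁺] = 3s.
Ksp = [Sr²⁺]^3[PO₄³⁻]^2 = (3s)^3(1.2×10⁻²)^2
(3s)^3 = 2.4×10⁻²⁸ / (1.2×10⁻²)^2 = 1.7×10⁻²⁴
s = 4.0×10⁻⁹ mol/L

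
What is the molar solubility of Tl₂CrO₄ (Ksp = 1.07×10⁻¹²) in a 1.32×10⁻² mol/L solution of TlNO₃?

Tl₂CrO₄(s) ⇌ 2 Tl⁺(aq) + CrO₄²⁻(aq)
Let s be the solubility of Tl₂CrO₄ here. The common ion gives [Tl⁺] ≈ 1.32×10⁻² mol/L, and [CrO₄²⁻] = s.
Ksp = [Tl⁺]^2[CrO₄²⁻] = (1.32×10⁻²)^2s
s = 1.07×10⁻¹² / (1.32×10⁻²)^2 = 6.14×10⁻⁹
s = 6.14×10⁻⁹ mol/L

6.14×10⁻⁹ M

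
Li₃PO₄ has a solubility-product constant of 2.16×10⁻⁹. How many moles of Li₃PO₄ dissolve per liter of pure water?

2.99×10⁻³ M

Li₃PO₄(s) ⇌ 3 Li⁺(aq) + PO₄³⁻(aq)
Let s be the molar solubility. Then [Li⁺] = 3s and [PO₄³⁻] = s.
Ksp = [Li⁺]^3[PO₄³⁻] = (3s)^3 · s = 27s^4
27s^4 = 2.16×10⁻⁹  ⇒  s^4 = 8.00×10⁻¹¹
s = (8.00×10⁻¹¹)^(1/4) = 2.99×10⁻³ mol L⁻¹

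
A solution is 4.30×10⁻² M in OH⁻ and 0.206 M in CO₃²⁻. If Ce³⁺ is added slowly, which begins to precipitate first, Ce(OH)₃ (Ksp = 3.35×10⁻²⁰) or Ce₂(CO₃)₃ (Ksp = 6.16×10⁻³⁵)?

Ce₂(CO₃)₃

Precipitation begins when Q = Ksp.
For Ce(OH)₃: [Ce³⁺] = (Ksp/[OH⁻]^3) = 4.21×10⁻¹⁶ M
For Ce₂(CO₃)₃: [Ce³⁺] = (Ksp/[CO₃²⁻]^3)^(1/2) = 8.39×10⁻¹⁷ M
Ce₂(CO₃)₃ requires the lower [Ce³⁺], so it precipitates first.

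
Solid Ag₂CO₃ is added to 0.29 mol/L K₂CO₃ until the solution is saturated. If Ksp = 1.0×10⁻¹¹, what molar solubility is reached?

2.9×10⁻⁶ M

Ag₂CO₃(s) ⇌ 2 Ag⁺(aq) + CO₃²⁻(aq)
With CO₃²⁻ already at 0.29 mol/L and s small, take [CO₃²⁻] ≈ 0.29 mol/L and [Ag⁺] = 2s.
Ksp = [Ag⁺]^2[CO₃²⁻] = (2s)^2(0.29)
(2s)^2 = 1.0×10⁻¹¹ / (0.29) = 3.4×10⁻¹¹
s = 2.9×10⁻⁶ mol/L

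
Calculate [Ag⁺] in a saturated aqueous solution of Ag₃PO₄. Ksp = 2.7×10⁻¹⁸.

Ag₃PO₄(s) ⇌ 3 Ag⁺(aq) + PO₄³⁻(aq)
With molar solubility s: [Ag⁺] = 3s, [PO₄³⁻] = s.
Ksp = [Ag⁺]^3[PO₄³⁻] = (3s)^3 · s = 27s^4 = 2.7×10⁻¹⁸
s = 1.8×10⁻⁵ mol/L
[Ag⁺] = 3s = 5.3×10⁻⁵ mol/L

5.3×10⁻⁵ M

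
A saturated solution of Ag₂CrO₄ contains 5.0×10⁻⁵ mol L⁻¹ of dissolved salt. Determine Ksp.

Ksp = 5.0×10⁻¹³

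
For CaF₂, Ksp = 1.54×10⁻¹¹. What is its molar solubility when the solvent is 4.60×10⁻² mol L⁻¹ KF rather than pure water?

7.28×10⁻⁹ M

CaF₂(s) ⇌ Ca²⁺(aq) + 2 F⁻(aq)
F⁻ is already present at 4.60×10⁻² mol L⁻¹. If s mol/L of CaF₂ dissolves, [Ca²⁺] = s while [F⁻] ≈ 4.60×10⁻² mol L⁻¹.
Ksp = [Ca²⁺][F⁻]^2 = s(4.60×10⁻²)^2
s = 1.54×10⁻¹¹ / (4.60×10⁻²)^2 = 7.28×10⁻⁹
s = 7.28×10⁻⁹ mol L⁻¹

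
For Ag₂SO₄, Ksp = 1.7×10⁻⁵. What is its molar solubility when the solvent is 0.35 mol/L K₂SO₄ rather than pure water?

3.5×10⁻³ M

Ag₂SO₄(s) ⇌ 2 Ag⁺(aq) + SO₄²⁻(aq)
SO₄²⁻ is already present at 0.35 mol/L. If s mol/L of Ag₂SO₄ dissolves, [Ag⁺] = 2s while [SO₄²⁻] ≈ 0.35 mol/L.
Ksp = [Ag⁺]^2[SO₄²⁻] = (2s)^2(0.35)
(2s)^2 = 1.7×10⁻⁵ / (0.35) = 4.9×10⁻⁵
s = 3.5×10⁻³ mol/L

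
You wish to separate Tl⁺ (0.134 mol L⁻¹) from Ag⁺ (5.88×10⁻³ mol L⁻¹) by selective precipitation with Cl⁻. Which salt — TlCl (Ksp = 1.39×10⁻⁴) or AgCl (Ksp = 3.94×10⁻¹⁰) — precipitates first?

AgCl

A salt starts to precipitate once the ion product Q reaches its Ksp.
For TlCl: [Cl⁻] = (Ksp/[Tl⁺]) = 1.04×10⁻³ mol L⁻¹
For AgCl: [Cl⁻] = (Ksp/[Ag⁺]) = 6.70×10⁻⁸ mol L⁻¹
The smaller threshold [Cl⁻] is reached first, so AgCl precipitates first.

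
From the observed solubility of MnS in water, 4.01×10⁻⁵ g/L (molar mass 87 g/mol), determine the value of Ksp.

Ksp = 2.12×10⁻¹³

s = (4.01×10⁻⁵ g L⁻¹)/(87 g mol⁻¹) = 4.6092×10⁻⁷ M
MnS(s) ⇌ Mn²⁺(aq) + S²⁻(aq)
Call the molar solubility s, so that [Mn²⁺] = s and [S²⁻] = s.
Ksp = [Mn²⁺][S²⁻] = s · s = s^2
Ksp = (4.6092×10⁻⁷)^2 = 2.12×10⁻¹³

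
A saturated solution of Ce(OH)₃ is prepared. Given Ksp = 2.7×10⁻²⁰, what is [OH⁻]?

Ce(OH)₃(s) ⇌ Ce³⁺(aq) + 3 OH⁻(aq)
With molar solubility s: [Ce³⁺] = s, [OH⁻] = 3s.
Ksp = [Ce³⁺][OH⁻]^3 = s · (3s)^3 = 27s^4 = 2.7×10⁻²⁰
s = 5.6×10⁻⁶ M
[OH⁻] = 3s = 1.7×10⁻⁵ M

1.7×10⁻⁵ M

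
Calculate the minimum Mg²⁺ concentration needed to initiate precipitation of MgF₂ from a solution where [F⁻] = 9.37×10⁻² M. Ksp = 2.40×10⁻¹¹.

2.73×10⁻⁹ M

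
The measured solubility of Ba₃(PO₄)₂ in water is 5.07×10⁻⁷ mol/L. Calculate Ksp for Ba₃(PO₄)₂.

Ba₃(PO₄)₂(s) ⇌ 3 Ba²⁺(aq) + 2 PO₄³⁻(aq)
Let s be the molar solubility. Then [Ba²⁺] = 3s and [PO₄³⁻] = 2s.
Ksp = [Ba²⁺]^3[PO₄³⁻]^2 = (3s)^3 · (2s)^2 = 108s^5
Ksp = 108 × (5.07×10⁻⁷)^5 = 3.62×10⁻³⁰

Ksp = 3.62×10⁻³⁰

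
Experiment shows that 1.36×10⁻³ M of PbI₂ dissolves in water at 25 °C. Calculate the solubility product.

PbI₂(s) ⇌ Pb²⁺(aq) + 2 I⁻(aq)
Let s be the molar solubility. Then [Pb²⁺] = s and [I⁻] = 2s.
Ksp = [Pb²⁺][I⁻]^2 = s · (2s)^2 = 4s^3
Ksp = 4 × (1.36×10⁻³)^3 = 1.01×10⁻⁸

Ksp = 1.01×10⁻⁸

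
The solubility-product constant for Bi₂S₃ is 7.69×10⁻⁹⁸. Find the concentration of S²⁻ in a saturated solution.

4.44×10⁻²⁰ M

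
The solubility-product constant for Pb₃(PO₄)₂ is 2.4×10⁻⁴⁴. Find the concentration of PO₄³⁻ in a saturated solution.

Pb₃(PO₄)₂(s) ⇌ 3 Pb²⁺(aq) + 2 PO₄³⁻(aq)
Call the molar solubility s, so that [Pb²⁺] = 3s and [PO₄³⁻] = 2s.
Ksp = [Pb²⁺]^3[PO₄³⁻]^2 = (3s)^3 · (2s)^2 = 108s^5 = 2.4×10⁻⁴⁴
s = 7.4×10⁻¹⁰ mol L⁻¹
[PO₄³⁻] = 2s = 1.5×10⁻⁹ mol L⁻¹

1.5×10⁻⁹ M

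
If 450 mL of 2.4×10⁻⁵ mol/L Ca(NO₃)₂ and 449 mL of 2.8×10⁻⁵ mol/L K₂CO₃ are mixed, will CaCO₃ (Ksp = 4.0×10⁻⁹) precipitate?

Total volume after mixing = 450 + 449 = 899 mL.
[Ca²⁺] = (2.4×10⁻⁵)(450)/899 = 1.2×10⁻⁵ mol/L
[CO₃²⁻] = (2.8×10⁻⁵)(449)/899 = 1.4×10⁻⁵ mol/L
Q = [Ca²⁺][CO₃²⁻] = 1.7×10⁻¹⁰
Q = 1.7×10⁻¹⁰ < Ksp = 4.0×10⁻⁹, so the solution is unsaturated and no precipitate forms.

No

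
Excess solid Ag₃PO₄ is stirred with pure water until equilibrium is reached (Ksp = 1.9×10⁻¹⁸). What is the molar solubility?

Ag₃PO₄(s) ⇌ 3 Ag⁺(aq) + PO₄³⁻(aq)
Call the molar solubility s, so that [Ag⁺] = 3s and [PO₄³⁻] = s.
Ksp = [Ag⁺]^3[PO₄³⁻] = (3s)^3 · s = 27s^4
27s^4 = 1.9×10⁻¹⁸  ⇒  s^4 = 7.0×10⁻²⁰
Taking the 4th root, s = 1.6×10⁻⁵ M.

1.6×10⁻⁵ M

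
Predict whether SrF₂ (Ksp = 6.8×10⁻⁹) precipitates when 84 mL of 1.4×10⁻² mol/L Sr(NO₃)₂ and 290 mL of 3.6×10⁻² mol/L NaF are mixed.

Total volume after mixing = 84 + 290 = 374 mL.
[Sr²⁺] = (1.4×10⁻²)(84)/374 = 3.1×10⁻³ mol/L
[F⁻] = (3.6×10⁻²)(290)/374 = 2.8×10⁻² mol/L
Q = [Sr²⁺][F⁻]^2 = 2.5×10⁻⁶
Q = 2.5×10⁻⁶ > Ksp = 6.8×10⁻⁹, so the solution is supersaturated and SrF₂ precipitates.

Yes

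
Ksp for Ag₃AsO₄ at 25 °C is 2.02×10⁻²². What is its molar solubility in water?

1.65×10⁻⁶ M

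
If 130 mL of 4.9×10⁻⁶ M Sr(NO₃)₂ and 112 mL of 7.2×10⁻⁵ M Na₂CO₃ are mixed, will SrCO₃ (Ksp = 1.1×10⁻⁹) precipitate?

The combined volume is 242 mL.
[Sr²⁺] = (4.9×10⁻⁶)(130)/242 = 2.6×10⁻⁶ M
[CO₃²⁻] = (7.2×10⁻⁵)(112)/242 = 3.3×10⁻⁵ M
Q = [Sr²⁺][CO₃²⁻] = 8.8×10⁻¹¹
Q = 8.8×10⁻¹¹ < Ksp = 1.1×10⁻⁹, so the solution is unsaturated and no precipitate forms.

No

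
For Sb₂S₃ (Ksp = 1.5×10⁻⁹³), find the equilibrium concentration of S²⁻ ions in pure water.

Sb₂S₃(s) ⇌ 2 Sb³⁺(aq) + 3 S²⁻(aq)
Call the molar solubility s, so that [Sb³⁺] = 2s and [S²⁻] = 3s.
Ksp = [Sb³⁺]^2[S²⁻]^3 = (2s)^2 · (3s)^3 = 108s^5 = 1.5×10⁻⁹³
s = 1.1×10⁻¹⁹ M
[S²⁻] = 3s = 3.2×10⁻¹⁹ M

3.2×10⁻¹⁹ M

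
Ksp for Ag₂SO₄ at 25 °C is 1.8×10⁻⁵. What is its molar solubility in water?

Ag₂SO₄(s) ⇌ 2 Ag⁺(aq) + SO₄²⁻(aq)
With molar solubility s: [Ag⁺] = 2s, [SO₄²⁻] = s.
Ksp = [Ag⁺]^2[SO₄²⁻] = (2s)^2 · s = 4s^3
4s^3 = 1.8×10⁻⁵  ⇒  s^3 = 4.5×10⁻⁶
s = 1.7×10⁻² M

1.7×10⁻² M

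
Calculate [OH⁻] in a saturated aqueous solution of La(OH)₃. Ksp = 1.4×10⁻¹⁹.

2.5×10⁻⁵ M

La(OH)₃(s) ⇌ La³⁺(aq) + 3 OH⁻(aq)
Let s be the molar solubility. Then [La³⁺] = s and [OH⁻] = 3s.
Ksp = [La³⁺][OH⁻]^3 = s · (3s)^3 = 27s^4 = 1.4×10⁻¹⁹
s = 8.5×10⁻⁶ mol L⁻¹
[OH⁻] = 3s = 2.5×10⁻⁵ mol L⁻¹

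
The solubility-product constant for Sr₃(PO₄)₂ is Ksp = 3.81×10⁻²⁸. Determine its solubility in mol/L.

1.29×10⁻⁶ M

Sr₃(PO₄)₂(s) ⇌ 3 Sr²⁺(aq) + 2 PO₄³⁻(aq)
Let s be the molar solubility. Then [Sr²⁺] = 3s and [PO₄³⁻] = 2s.
Ksp = [Sr²⁺]^3[PO₄³⁻]^2 = (3s)^3 · (2s)^2 = 108s^5
108s^5 = 3.81×10⁻²⁸  ⇒  s^5 = 3.53×10⁻³⁰
s = 1.29×10⁻⁶ mol L⁻¹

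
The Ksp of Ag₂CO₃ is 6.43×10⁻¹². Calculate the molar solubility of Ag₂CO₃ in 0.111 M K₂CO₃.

3.81×10⁻⁶ M

Ag₂CO₃(s) ⇌ 2 Ag⁺(aq) + CO₃²⁻(aq)
CO₃²⁻ is already present at 0.111 M. If s mol/L of Ag₂CO₃ dissolves, [Ag⁺] = 2s while [CO₃²⁻] ≈ 0.111 M.
Ksp = [Ag⁺]^2[CO₃²⁻] = (2s)^2(0.111)
(2s)^2 = 6.43×10⁻¹² / (0.111) = 5.79×10⁻¹¹
s = 3.81×10⁻⁶ M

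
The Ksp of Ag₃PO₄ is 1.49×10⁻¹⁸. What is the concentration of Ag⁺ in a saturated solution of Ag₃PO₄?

4.60×10⁻⁵ M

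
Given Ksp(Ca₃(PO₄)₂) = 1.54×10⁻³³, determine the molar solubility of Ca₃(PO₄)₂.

Ca₃(PO₄)₂(s) ⇌ 3 Ca²⁺(aq) + 2 PO₄³⁻(aq)
Let s be the molar solubility. Then [Ca²⁺] = 3s and [PO₄³⁻] = 2s.
Ksp = [Ca²⁺]^3[PO₄³⁻]^2 = (3s)^3 · (2s)^2 = 108s^5
108s^5 = 1.54×10⁻³³  ⇒  s^5 = 1.43×10⁻³⁵
Taking the 5th root, s = 1.07×10⁻⁷ mol/L.

1.07×10⁻⁷ M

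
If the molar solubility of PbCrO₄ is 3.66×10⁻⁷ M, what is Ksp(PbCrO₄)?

Ksp = 1.34×10⁻¹³

PbCrO₄(s) ⇌ Pb²⁺(aq) + CrO₄²⁻(aq)
With molar solubility s: [Pb²⁺] = s, [CrO₄²⁻] = s.
Ksp = [Pb²⁺][CrO₄²⁻] = s · s = s^2
Ksp = (3.66×10⁻⁷)^2 = 1.34×10⁻¹³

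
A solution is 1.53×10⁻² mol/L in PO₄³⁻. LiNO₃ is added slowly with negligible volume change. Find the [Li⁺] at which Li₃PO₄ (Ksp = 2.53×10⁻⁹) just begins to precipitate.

5.49×10⁻³ M

Each salt precipitates once Q = Ksp for that salt.
Li₃PO₄(s) ⇌ 3 Li⁺(aq) + PO₄³⁻(aq)
Ksp = [Li⁺]^3[PO₄³⁻] = [Li⁺]^3(1.53×10⁻²)
[Li⁺]^3 = 2.53×10⁻⁹ / (1.53×10⁻²) = 1.65×10⁻⁷
[Li⁺] = 5.49×10⁻³ mol/L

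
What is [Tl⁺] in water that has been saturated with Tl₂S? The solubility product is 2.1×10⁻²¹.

Tl₂S(s) ⇌ 2 Tl⁺(aq) + S²⁻(aq)
Call the molar solubility s, so that [Tl⁺] = 2s and [S²⁻] = s.
Ksp = [Tl⁺]^2[S²⁻] = (2s)^2 · s = 4s^3 = 2.1×10⁻²¹
s = 8.1×10⁻⁸ mol/L
[Tl⁺] = 2s = 1.6×10⁻⁷ mol/L

1.6×10⁻⁷ M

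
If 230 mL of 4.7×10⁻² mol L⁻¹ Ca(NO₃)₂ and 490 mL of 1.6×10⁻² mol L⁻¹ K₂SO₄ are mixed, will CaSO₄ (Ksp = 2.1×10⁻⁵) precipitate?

Yes

Total volume after mixing = 230 + 490 = 720 mL.
[Ca²⁺] = (4.7×10⁻²)(230)/720 = 1.5×10⁻² mol L⁻¹
[SO₄²⁻] = (1.6×10⁻²)(490)/720 = 1.1×10⁻² mol L⁻¹
Q = [Ca²⁺][SO₄²⁻] = 1.6×10⁻⁴
Since Q (1.6×10⁻⁴) exceeds Ksp (2.1×10⁻⁵), CaSO₄ will precipitate.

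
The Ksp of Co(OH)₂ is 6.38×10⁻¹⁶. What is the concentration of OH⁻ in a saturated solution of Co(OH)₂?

1.08×10⁻⁵ M

Co(OH)₂(s) ⇌ Co²⁺(aq) + 2 OH⁻(aq)
Call the molar solubility s, so that [Co²⁺] = s and [OH⁻] = 2s.
Ksp = [Co²⁺][OH⁻]^2 = s · (2s)^2 = 4s^3 = 6.38×10⁻¹⁶
s = 5.42×10⁻⁶ mol L⁻¹
[OH⁻] = 2s = 1.08×10⁻⁵ mol L⁻¹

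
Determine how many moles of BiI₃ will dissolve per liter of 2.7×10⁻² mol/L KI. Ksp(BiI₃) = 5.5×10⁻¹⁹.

2.8×10⁻¹⁴ M

BiI₃(s) ⇌ Bi³⁺(aq) + 3 I⁻(aq)
Let s be the solubility of BiI₃ here. The common ion gives [I⁻] ≈ 2.7×10⁻² mol/L, and [Bi³⁺] = s.
Ksp = [Bi³⁺][I⁻]^3 = s(2.7×10⁻²)^3
s = 5.5×10⁻¹⁹ / (2.7×10⁻²)^3 = 2.8×10⁻¹⁴
s = 2.8×10⁻¹⁴ mol/L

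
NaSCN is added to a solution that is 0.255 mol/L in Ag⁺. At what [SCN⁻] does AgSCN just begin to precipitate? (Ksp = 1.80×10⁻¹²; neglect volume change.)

Precipitation begins when Q = Ksp.
AgSCN(s) ⇌ Ag⁺(aq) + SCN⁻(aq)
Ksp = [Ag⁺][SCN⁻] = [SCN⁻](0.255)
[SCN⁻] = 1.80×10⁻¹² / (0.255) = 7.06×10⁻¹²
[SCN⁻] = 7.06×10⁻¹² mol/L

7.06×10⁻¹² M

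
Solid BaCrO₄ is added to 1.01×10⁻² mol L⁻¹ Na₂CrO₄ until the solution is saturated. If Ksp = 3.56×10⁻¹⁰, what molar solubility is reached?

BaCrO₄(s) ⇌ Ba²⁺(aq) + CrO₄²⁻(aq)
The solution already contains CrO₄²⁻ at 1.01×10⁻² mol L⁻¹. Let s be the molar solubility of BaCrO₄.
[CrO₄²⁻] ≈ 1.01×10⁻² mol L⁻¹ (common ion dominates); [Ba²⁺] = s.
Ksp = [Ba²⁺][CrO₄²⁻] = s(1.01×10⁻²)
s = 3.56×10⁻¹⁰ / (1.01×10⁻²) = 3.52×10⁻⁸
s = 3.52×10⁻⁸ mol L⁻¹

3.52×10⁻⁸ M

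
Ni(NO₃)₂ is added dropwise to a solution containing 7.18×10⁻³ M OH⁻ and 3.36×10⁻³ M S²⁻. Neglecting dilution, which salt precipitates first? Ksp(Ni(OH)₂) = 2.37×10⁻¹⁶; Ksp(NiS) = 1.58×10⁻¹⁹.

NiS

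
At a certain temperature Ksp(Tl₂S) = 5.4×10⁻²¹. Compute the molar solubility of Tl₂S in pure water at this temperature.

Tl₂S(s) ⇌ 2 Tl⁺(aq) + S²⁻(aq)
If s mol/L of Tl₂S dissolves, [Tl⁺] = 2s and [S²⁻] = s.
Ksp = [Tl⁺]^2[S²⁻] = (2s)^2 · s = 4s^3
4s^3 = 5.4×10⁻²¹  ⇒  s^3 = 1.4×10⁻²¹
Taking the 3rd root, s = 1.1×10⁻⁷ mol L⁻¹.

1.1×10⁻⁷ M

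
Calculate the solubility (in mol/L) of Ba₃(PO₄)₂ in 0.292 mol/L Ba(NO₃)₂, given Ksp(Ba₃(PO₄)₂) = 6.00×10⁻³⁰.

7.76×10⁻¹⁵ M

Ba₃(PO₄)₂(s) ⇌ 3 Ba²⁺(aq) + 2 PO₄³⁻(aq)
Ba²⁺ is already present at 0.292 mol/L. If s mol/L of Ba₃(PO₄)₂ dissolves, [PO₄³⁻] = 2s while [Ba²⁺] ≈ 0.292 mol/L.
Ksp = [Ba²⁺]^3[PO₄³⁻]^2 = (0.292)^3(2s)^2
(2s)^2 = 6.00×10⁻³⁰ / (0.292)^3 = 2.41×10⁻²⁸
s = 7.76×10⁻¹⁵ mol/L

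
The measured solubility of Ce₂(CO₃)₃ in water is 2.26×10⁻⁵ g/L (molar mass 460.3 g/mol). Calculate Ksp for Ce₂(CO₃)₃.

Molar solubility s = (2.26×10⁻⁵ g/L) / (460.3 g/mol) = 4.9098×10⁻⁸ mol/L
Ce₂(CO₃)₃(s) ⇌ 2 Ce³⁺(aq) + 3 CO₃²⁻(aq)
With molar solubility s: [Ce³⁺] = 2s, [CO₃²⁻] = 3s.
Ksp = [Ce³⁺]^2[CO₃²⁻]^3 = (2s)^2 · (3s)^3 = 108s^5
Ksp = 108 × (4.9098×10⁻⁸)^5 = 3.08×10⁻³⁵

Ksp = 3.08×10⁻³⁵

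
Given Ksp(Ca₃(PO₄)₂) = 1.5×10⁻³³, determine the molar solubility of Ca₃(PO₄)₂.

1.1×10⁻⁷ M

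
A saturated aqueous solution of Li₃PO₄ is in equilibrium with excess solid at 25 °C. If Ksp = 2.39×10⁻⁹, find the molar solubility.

Li₃PO₄(s) ⇌ 3 Li⁺(aq) + PO₄³⁻(aq)
Call the molar solubility s, so that [Li⁺] = 3s and [PO₄³⁻] = s.
Ksp = [Li⁺]^3[PO₄³⁻] = (3s)^3 · s = 27s^4
27s^4 = 2.39×10⁻⁹  ⇒  s^4 = 8.85×10⁻¹¹
Taking the 4th root, s = 3.07×10⁻³ mol L⁻¹.

3.07×10⁻³ M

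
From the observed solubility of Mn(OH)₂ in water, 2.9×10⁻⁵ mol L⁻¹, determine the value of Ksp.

Mn(OH)₂(s) ⇌ Mn²⁺(aq) + 2 OH⁻(aq)
For each mole of Mn(OH)₂ that dissolves per liter, [Mn²⁺] = s and [OH⁻] = 2s; let s denote this solubility.
Ksp = [Mn²⁺][OH⁻]^2 = s · (2s)^2 = 4s^3
Ksp = 4 × (2.9×10⁻⁵)^3 = 9.8×10⁻¹⁴

Ksp = 9.8×10⁻¹⁴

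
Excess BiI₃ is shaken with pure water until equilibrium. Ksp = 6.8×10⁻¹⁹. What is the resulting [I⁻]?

BiI₃(s) ⇌ Bi³⁺(aq) + 3 I⁻(aq)
For each mole of BiI₃ that dissolves per liter, [Bi³⁺] = s and [I⁻] = 3s; let s denote this solubility.
Ksp = [Bi³⁺][I⁻]^3 = s · (3s)^3 = 27s^4 = 6.8×10⁻¹⁹
s = 1.3×10⁻⁵ mol/L
[I⁻] = 3s = 3.8×10⁻⁵ mol/L

3.8×10⁻⁵ M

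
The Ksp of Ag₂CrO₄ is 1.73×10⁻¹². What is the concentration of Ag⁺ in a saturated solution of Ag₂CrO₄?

1.51×10⁻⁴ M

Ag₂CrO₄(s) ⇌ 2 Ag⁺(aq) + CrO₄²⁻(aq)
With molar solubility s: [Ag⁺] = 2s, [CrO₄²⁻] = s.
Ksp = [Ag⁺]^2[CrO₄²⁻] = (2s)^2 · s = 4s^3 = 1.73×10⁻¹²
s = 7.56×10⁻⁵ mol/L
[Ag⁺] = 2s = 1.51×10⁻⁴ mol/L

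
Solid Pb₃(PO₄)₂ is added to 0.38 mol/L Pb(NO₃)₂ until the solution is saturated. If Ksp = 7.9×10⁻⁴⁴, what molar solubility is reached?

6.0×10⁻²² M

Pb₃(PO₄)₂(s) ⇌ 3 Pb²⁺(aq) + 2 PO₄³⁻(aq)
Pb²⁺ is already present at 0.38 mol/L. If s mol/L of Pb₃(PO₄)₂ dissolves, [PO₄³⁻] = 2s while [Pb²⁺] ≈ 0.38 mol/L.
Ksp = [Pb²⁺]^3[PO₄³⁻]^2 = (0.38)^3(2s)^2
(2s)^2 = 7.9×10⁻⁴⁴ / (0.38)^3 = 1.4×10⁻⁴²
s = 6.0×10⁻²² mol/L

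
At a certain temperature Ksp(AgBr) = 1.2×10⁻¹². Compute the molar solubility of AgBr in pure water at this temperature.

AgBr(s) ⇌ Ag⁺(aq) + Br⁻(aq)
For each mole of AgBr that dissolves per liter, [Ag⁺] = s and [Br⁻] = s; let s denote this solubility.
Ksp = [Ag⁺][Br⁻] = s · s = s^2
s^2 = 1.2×10⁻¹²
s = 1.1×10⁻⁶ mol/L

1.1×10⁻⁶ M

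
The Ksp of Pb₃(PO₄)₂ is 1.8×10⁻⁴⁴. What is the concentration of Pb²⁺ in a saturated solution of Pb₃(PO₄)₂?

2.1×10⁻⁹ M

Pb₃(PO₄)₂(s) ⇌ 3 Pb²⁺(aq) + 2 PO₄³⁻(aq)
If s mol/L of Pb₃(PO₄)₂ dissolves, [Pb²⁺] = 3s and [PO₄³⁻] = 2s.
Ksp = [Pb²⁺]^3[PO₄³⁻]^2 = (3s)^3 · (2s)^2 = 108s^5 = 1.8×10⁻⁴⁴
s = 7.0×10⁻¹⁰ mol/L
[Pb²⁺] = 3s = 2.1×10⁻⁹ mol/L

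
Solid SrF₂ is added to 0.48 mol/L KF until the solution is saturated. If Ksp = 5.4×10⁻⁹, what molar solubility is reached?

SrF₂(s) ⇌ Sr²⁺(aq) + 2 F⁻(aq)
With F⁻ already at 0.48 mol/L and s small, take [F⁻] ≈ 0.48 mol/L and [Sr²⁺] = s.
Ksp = [Sr²⁺][F⁻]^2 = s(0.48)^2
s = 5.4×10⁻⁹ / (0.48)^2 = 2.3×10⁻⁸
s = 2.3×10⁻⁸ mol/L

2.3×10⁻⁸ M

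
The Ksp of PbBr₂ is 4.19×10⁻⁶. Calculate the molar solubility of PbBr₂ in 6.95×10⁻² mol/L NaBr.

8.67×10⁻⁴ M

PbBr₂(s) ⇌ Pb²⁺(aq) + 2 Br⁻(aq)
With Br⁻ already at 6.95×10⁻² mol/L and s small, take [Br⁻] ≈ 6.95×10⁻² mol/L and [Pb²⁺] = s.
Ksp = [Pb²⁺][Br⁻]^2 = s(6.95×10⁻²)^2
s = 4.19×10⁻⁶ / (6.95×10⁻²)^2 = 8.67×10⁻⁴
s = 8.67×10⁻⁴ mol/L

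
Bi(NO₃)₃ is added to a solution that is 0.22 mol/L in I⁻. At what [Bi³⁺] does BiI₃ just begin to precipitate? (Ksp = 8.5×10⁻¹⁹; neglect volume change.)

8.0×10⁻¹⁷ M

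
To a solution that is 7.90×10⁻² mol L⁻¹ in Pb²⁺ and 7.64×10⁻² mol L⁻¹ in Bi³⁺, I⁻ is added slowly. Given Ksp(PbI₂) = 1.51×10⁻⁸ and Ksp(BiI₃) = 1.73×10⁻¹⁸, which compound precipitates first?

BiI₃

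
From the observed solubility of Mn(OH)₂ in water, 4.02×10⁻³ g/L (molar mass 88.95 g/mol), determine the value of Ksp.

Convert to molarity: s = 4.02×10⁻³ / 88.95 = 4.5194×10⁻⁵ mol/L
Mn(OH)₂(s) ⇌ Mn²⁺(aq) + 2 OH⁻(aq)
Call the molar solubility s, so that [Mn²⁺] = s and [OH⁻] = 2s.
Ksp = [Mn²⁺][OH⁻]^2 = s · (2s)^2 = 4s^3
Ksp = 4 × (4.5194×10⁻⁵)^3 = 3.69×10⁻¹³

Ksp = 3.69×10⁻¹³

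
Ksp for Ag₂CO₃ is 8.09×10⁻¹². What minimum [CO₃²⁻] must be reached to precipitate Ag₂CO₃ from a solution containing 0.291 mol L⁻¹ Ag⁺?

The threshold for precipitation is Q = Ksp.
Ag₂CO₃(s) ⇌ 2 Ag⁺(aq) + CO₃²⁻(aq)
Ksp = [Ag⁺]^2[CO₃²⁻] = [CO₃²⁻](0.291)^2
[CO₃²⁻] = 8.09×10⁻¹² / (0.291)^2 = 9.55×10⁻¹¹
[CO₃²⁻] = 9.55×10⁻¹¹ mol L⁻¹

9.55×10⁻¹¹ M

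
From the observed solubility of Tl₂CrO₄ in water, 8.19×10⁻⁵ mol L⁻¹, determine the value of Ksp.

Tl₂CrO₄(s) ⇌ 2 Tl⁺(aq) + CrO₄²⁻(aq)
With molar solubility s: [Tl⁺] = 2s, [CrO₄²⁻] = s.
Ksp = [Tl⁺]^2[CrO₄²⁻] = (2s)^2 · s = 4s^3
Ksp = 4 × (8.19×10⁻⁵)^3 = 2.20×10⁻¹²

Ksp = 2.20×10⁻¹²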